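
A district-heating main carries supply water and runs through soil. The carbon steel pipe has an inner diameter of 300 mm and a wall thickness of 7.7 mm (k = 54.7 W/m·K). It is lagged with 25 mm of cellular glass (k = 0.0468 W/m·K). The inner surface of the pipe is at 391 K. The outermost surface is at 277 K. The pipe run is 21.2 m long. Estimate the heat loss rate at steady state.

Q ≈ 4830 W

Treating each annulus and film as a series resistance:
R_carbon steel pipe wall = ln(157.7/150)/(2π×54.7×21.2) = 6.87×10^-6 K/W
R_cellular glass = ln(182.7/157.7)/(2π×0.0468×21.2) = 0.0236 K/W
R_total = 0.02361 K/W
Q = ΔT/R_total = 114/0.02361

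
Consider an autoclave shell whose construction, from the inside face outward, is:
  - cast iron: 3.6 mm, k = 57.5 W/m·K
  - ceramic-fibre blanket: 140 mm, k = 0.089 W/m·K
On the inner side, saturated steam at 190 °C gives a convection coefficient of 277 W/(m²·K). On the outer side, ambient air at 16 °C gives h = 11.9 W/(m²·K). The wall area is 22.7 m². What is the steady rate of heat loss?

Using the resistance-network approach (series):
R_inner film = 1/(h_i·A) = 1/(277×22.7) = 1.59×10^-4 K/W
R_cast iron = L/(kA) = 0.0036/(57.5×22.7) = 2.758×10^-6 K/W
R_ceramic-fibre blanket = L/(kA) = 0.14/(0.089×22.7) = 0.0693 K/W
R_outer film = 1/(h_o·A) = 1/(11.9×22.7) = 0.003702 K/W
R_total = 0.07316 K/W
Q = ΔT / R_total = 174 / 0.07316

Q ≈ 2380 W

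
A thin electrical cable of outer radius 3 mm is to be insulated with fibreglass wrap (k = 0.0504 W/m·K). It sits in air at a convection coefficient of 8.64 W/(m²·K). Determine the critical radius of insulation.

r_cr ≈ 5.83 mm

For a cylinder r_cr = k/h = 0.0504/8.64
r_cr = 5.83 mm; since the bare radius (3 mm) is below r_cr, adding a thin layer of insulation will *increase* heat loss.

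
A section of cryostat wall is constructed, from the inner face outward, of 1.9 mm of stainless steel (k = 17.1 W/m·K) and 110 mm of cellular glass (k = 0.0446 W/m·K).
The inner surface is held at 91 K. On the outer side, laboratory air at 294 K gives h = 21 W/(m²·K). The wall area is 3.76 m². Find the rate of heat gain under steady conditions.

Q ≈ 304 W

Thermal resistances in series:
R_stainless steel = L/(kA) = 0.0019/(17.1×3.76) = 2.955×10^-5 K/W
R_cellular glass = L/(kA) = 0.11/(0.0446×3.76) = 0.6559 K/W
R_outer film = 1/(h_o·A) = 1/(21×3.76) = 0.01266 K/W
R_total = 0.6686 K/W
Q = ΔT / R_total = 203 / 0.6686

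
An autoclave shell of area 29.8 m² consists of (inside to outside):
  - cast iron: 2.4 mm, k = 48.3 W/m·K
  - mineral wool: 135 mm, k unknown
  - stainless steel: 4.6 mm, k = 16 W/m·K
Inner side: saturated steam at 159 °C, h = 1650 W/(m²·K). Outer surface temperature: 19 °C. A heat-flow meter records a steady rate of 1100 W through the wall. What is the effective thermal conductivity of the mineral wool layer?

k ≈ 0.0356 W/(m·K)

Model the wall as resistances in series:
R_inner film = 1/(h_i·A) = 1/(1650×29.8) = 2.034×10^-5 K/W
R_cast iron = L/(kA) = 0.0024/(48.3×29.8) = 1.667×10^-6 K/W
R_stainless steel = L/(kA) = 0.0046/(16×29.8) = 9.648×10^-6 K/W
Sum of known resistances R_other = 3.165×10^-5 K/W
Total R = ΔT/Q = 140/1100 = 0.1273 K/W
R_mineral wool = R_total − R_other = 0.1272 K/W
k = L/(R·A) = 0.135/(0.1272×29.8)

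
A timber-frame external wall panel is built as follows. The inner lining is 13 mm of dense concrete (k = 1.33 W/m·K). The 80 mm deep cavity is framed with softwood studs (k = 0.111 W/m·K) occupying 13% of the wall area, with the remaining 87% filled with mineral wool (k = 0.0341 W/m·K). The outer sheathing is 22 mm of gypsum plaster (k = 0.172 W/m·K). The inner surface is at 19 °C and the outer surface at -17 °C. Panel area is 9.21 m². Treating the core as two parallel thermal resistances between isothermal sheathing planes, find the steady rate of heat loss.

Q ≈ 170 W

Sheathing layers in series; stud and cavity paths in parallel between them.
R_inner = 0.013/(1.33×9.21) = 0.001061 K/W
R_stud  = 0.08/(0.111×0.13×9.21) = 0.602 K/W
R_cav   = 0.08/(0.0341×0.87×9.21) = 0.2928 K/W
1/R_core = 1/R_stud + 1/R_cav → R_core = 0.197 K/W
R_outer = 0.022/(0.172×9.21) = 0.01389 K/W
R_total = 0.2119 K/W
Q = ΔT/R_total = 36/0.2119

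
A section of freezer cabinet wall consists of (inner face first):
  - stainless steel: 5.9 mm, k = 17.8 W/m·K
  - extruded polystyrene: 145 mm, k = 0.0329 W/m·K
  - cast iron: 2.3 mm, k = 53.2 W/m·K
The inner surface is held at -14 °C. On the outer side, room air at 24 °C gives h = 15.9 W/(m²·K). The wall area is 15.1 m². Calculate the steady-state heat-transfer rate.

Treating each layer as a thermal resistance in series:
R_stainless steel = L/(kA) = 0.0059/(17.8×15.1) = 2.195×10^-5 K/W
R_extruded polystyrene = L/(kA) = 0.145/(0.0329×15.1) = 0.2919 K/W
R_cast iron = L/(kA) = 0.0023/(53.2×15.1) = 2.863×10^-6 K/W
R_outer film = 1/(h_o·A) = 1/(15.9×15.1) = 0.004165 K/W
R_total = 0.2961 K/W
Q = ΔT / R_total = 38 / 0.2961

Q ≈ 128 W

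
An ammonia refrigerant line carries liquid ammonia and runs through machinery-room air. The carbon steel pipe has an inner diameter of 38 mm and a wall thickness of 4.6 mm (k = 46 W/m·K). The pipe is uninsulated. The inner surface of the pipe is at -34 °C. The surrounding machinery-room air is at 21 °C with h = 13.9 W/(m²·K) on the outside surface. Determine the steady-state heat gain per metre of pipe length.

Treating each annulus and film as a series resistance:
R_carbon steel pipe wall = ln(23.6/19)/(2π×46×1) = 7.501×10^-4 K/W
R_outer film = 1/(h_o·2πr_oL) = 1/(13.9×2π×0.0236×1) = 0.4852 K/W
R_total = 0.4859 K/W
Q = ΔT/R_total = 55/0.4859

q′ ≈ 113 W/m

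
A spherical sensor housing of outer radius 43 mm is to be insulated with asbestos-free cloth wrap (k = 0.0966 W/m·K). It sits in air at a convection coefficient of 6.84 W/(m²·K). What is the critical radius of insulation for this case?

r_cr ≈ 28.2 mm

For a sphere r_cr = 2k/h = 2×0.0966/6.84
r_cr = 28.2 mm; since the bare radius (43 mm) is above r_cr, any added insulation will reduce heat loss.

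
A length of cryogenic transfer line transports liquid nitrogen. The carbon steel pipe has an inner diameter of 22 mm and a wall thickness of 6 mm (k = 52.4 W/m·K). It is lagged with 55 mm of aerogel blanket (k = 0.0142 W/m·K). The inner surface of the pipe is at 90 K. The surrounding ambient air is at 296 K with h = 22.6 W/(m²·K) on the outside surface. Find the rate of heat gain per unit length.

For a radial system each layer contributes R = ln(r_out/r_in)/(2πkL); films add R = 1/(hA).
R_carbon steel pipe wall = ln(17/11)/(2π×52.4×1) = 0.001322 K/W
R_aerogel blanket = ln(72/17)/(2π×0.0142×1) = 16.18 K/W
R_outer film = 1/(h_o·2πr_oL) = 1/(22.6×2π×0.072×1) = 0.09781 K/W
R_total = 16.28 K/W
Q = ΔT/R_total = 206/16.28

q′ ≈ 12.7 W/m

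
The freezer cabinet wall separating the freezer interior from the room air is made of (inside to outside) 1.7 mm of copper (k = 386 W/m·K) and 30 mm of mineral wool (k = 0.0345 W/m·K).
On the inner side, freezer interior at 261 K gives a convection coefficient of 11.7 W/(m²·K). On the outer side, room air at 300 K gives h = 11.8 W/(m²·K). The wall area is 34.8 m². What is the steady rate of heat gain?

Q ≈ 1310 W

Thermal resistances in series:
R_inner film = 1/(h_i·A) = 1/(11.7×34.8) = 0.002456 K/W
R_copper = L/(kA) = 0.0017/(386×34.8) = 1.266×10^-7 K/W
R_mineral wool = L/(kA) = 0.03/(0.0345×34.8) = 0.02499 K/W
R_outer film = 1/(h_o·A) = 1/(11.8×34.8) = 0.002435 K/W
R_total = 0.02988 K/W
Q = ΔT / R_total = 39 / 0.02988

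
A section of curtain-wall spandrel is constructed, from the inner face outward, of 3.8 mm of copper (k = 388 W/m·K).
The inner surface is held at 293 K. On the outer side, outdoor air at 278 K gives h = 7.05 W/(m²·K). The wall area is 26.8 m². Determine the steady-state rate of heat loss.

Q ≈ 2830 W

Treating each layer as a thermal resistance in series:
R_copper = L/(kA) = 0.0038/(388×26.8) = 3.654×10^-7 K/W
R_outer film = 1/(h_o·A) = 1/(7.05×26.8) = 0.005293 K/W
R_total = 0.005293 K/W
Q = ΔT / R_total = 15 / 0.005293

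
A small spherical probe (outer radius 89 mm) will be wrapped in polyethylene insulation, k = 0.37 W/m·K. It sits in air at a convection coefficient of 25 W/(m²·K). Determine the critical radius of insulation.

r_cr ≈ 29.6 mm

For a sphere r_cr = 2k/h = 2×0.37/25
r_cr = 29.6 mm; since the bare radius (89 mm) is above r_cr, any added insulation will reduce heat loss.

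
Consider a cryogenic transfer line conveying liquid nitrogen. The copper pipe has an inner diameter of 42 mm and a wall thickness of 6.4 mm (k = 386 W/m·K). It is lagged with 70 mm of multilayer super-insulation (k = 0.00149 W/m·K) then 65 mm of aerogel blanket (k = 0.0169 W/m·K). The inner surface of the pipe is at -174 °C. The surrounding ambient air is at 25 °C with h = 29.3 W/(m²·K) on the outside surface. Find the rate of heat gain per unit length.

Treating each annulus and film as a series resistance:
R_copper pipe wall = ln(27.4/21)/(2π×386×1) = 1.097×10^-4 K/W
R_multilayer super-insulation = ln(97.4/27.4)/(2π×0.00149×1) = 135.5 K/W
R_aerogel blanket = ln(162.4/97.4)/(2π×0.0169×1) = 4.815 K/W
R_outer film = 1/(h_o·2πr_oL) = 1/(29.3×2π×0.1624×1) = 0.03345 K/W
R_total = 140.3 K/W
Q = ΔT/R_total = 199/140.3

q′ ≈ 1.42 W/m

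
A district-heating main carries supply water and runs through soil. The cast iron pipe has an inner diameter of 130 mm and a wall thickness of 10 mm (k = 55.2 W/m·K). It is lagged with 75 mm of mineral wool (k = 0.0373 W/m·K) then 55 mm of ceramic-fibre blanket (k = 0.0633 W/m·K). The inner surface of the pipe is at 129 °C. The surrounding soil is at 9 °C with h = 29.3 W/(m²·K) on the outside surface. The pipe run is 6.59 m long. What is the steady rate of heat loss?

For a radial system each layer contributes R = ln(r_out/r_in)/(2πkL); films add R = 1/(hA).
R_cast iron pipe wall = ln(75/65)/(2π×55.2×6.59) = 6.261×10^-5 K/W
R_mineral wool = ln(150/75)/(2π×0.0373×6.59) = 0.4488 K/W
R_ceramic-fibre blanket = ln(205/150)/(2π×0.0633×6.59) = 0.1192 K/W
R_outer film = 1/(h_o·2πr_oL) = 1/(29.3×2π×0.205×6.59) = 0.004021 K/W
R_total = 0.5721 K/W
Q = ΔT/R_total = 120/0.5721

Q ≈ 210 W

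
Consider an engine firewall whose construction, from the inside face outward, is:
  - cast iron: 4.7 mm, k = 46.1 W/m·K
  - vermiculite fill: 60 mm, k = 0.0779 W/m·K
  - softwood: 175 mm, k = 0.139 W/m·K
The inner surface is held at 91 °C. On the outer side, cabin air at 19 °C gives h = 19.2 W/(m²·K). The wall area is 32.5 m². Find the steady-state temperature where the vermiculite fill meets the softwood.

T ≈ 64.4 °C

Using the resistance-network approach (series):
R_cast iron = L/(kA) = 0.0047/(46.1×32.5) = 3.137×10^-6 K/W
R_vermiculite fill = L/(kA) = 0.06/(0.0779×32.5) = 0.0237 K/W
R_softwood = L/(kA) = 0.175/(0.139×32.5) = 0.03874 K/W
R_outer film = 1/(h_o·A) = 1/(19.2×32.5) = 0.001603 K/W
R_total = 0.06404 K/W;  Q = ΔT/R_total = 72/0.06404 = 1124 W
T_interface = T_inner − Q·ΣR(inner→interface) = 91 − 1120×0.0237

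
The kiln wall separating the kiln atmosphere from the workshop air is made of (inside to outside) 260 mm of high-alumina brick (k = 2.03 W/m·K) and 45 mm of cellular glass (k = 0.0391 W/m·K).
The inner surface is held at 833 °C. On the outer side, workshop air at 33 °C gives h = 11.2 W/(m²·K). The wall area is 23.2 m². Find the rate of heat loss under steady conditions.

Thermal resistances in series:
R_high-alumina brick = L/(kA) = 0.26/(2.03×23.2) = 0.005521 K/W
R_cellular glass = L/(kA) = 0.045/(0.0391×23.2) = 0.04961 K/W
R_outer film = 1/(h_o·A) = 1/(11.2×23.2) = 0.003849 K/W
R_total = 0.05898 K/W
Q = ΔT / R_total = 800 / 0.05898

Q ≈ 13600 W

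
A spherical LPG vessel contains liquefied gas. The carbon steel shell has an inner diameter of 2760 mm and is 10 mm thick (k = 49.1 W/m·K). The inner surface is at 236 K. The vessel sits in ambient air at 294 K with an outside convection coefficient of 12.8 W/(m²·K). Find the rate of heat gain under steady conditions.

Q ≈ 18000 W

For a spherical shell R = (1/r₁ − 1/r₂)/(4πk); film R = 1/(h·4πr²). In series:
R_carbon steel shell = (1/1.38 − 1/1.39)/(4π×49.1) = 8.449×10^-6 K/W
R_outer film = 1/(h·4πr_o²) = 1/(12.8×4π×1.39²) = 0.003218 K/W
R_total = 0.003226 K/W
Q = ΔT/R_total = 58/0.003226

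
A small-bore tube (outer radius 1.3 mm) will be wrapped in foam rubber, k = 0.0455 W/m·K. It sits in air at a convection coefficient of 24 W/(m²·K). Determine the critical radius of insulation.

r_cr ≈ 1.9 mm

For a cylinder r_cr = k/h = 0.0455/24
r_cr = 1.9 mm; since the bare radius (1.3 mm) is below r_cr, adding a thin layer of insulation will *increase* heat loss.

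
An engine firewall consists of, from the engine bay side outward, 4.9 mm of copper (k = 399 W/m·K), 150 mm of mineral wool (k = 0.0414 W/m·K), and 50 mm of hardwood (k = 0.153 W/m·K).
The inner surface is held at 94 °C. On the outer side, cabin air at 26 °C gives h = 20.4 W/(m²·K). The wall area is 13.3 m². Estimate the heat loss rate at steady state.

Q ≈ 226 W

Using the resistance-network approach (series):
R_copper = L/(kA) = 0.0049/(399×13.3) = 9.234×10^-7 K/W
R_mineral wool = L/(kA) = 0.15/(0.0414×13.3) = 0.2724 K/W
R_hardwood = L/(kA) = 0.05/(0.153×13.3) = 0.02457 K/W
R_outer film = 1/(h_o·A) = 1/(20.4×13.3) = 0.003686 K/W
R_total = 0.3007 K/W
Q = ΔT / R_total = 68 / 0.3007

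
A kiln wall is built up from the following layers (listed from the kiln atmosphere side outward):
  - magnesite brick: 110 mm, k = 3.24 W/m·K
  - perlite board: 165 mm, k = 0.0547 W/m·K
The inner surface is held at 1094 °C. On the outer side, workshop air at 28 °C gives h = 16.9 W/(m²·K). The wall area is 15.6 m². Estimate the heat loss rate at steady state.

Model the wall as resistances in series:
R_magnesite brick = L/(kA) = 0.11/(3.24×15.6) = 0.002176 K/W
R_perlite board = L/(kA) = 0.165/(0.0547×15.6) = 0.1934 K/W
R_outer film = 1/(h_o·A) = 1/(16.9×15.6) = 0.003793 K/W
R_total = 0.1993 K/W
Q = ΔT / R_total = 1066 / 0.1993

Q ≈ 5350 W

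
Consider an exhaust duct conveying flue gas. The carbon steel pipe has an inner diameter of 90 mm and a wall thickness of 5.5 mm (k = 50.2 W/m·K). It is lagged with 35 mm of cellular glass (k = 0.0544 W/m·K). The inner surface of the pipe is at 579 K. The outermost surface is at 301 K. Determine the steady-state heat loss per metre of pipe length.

Cylindrical conduction, so R = ln(r₂/r₁)/(2πkL) per layer, in series:
R_carbon steel pipe wall = ln(50.5/45)/(2π×50.2×1) = 3.656×10^-4 K/W
R_cellular glass = ln(85.5/50.5)/(2π×0.0544×1) = 1.54 K/W
R_total = 1.541 K/W
Q = ΔT/R_total = 278/1.541

q′ ≈ 180 W/m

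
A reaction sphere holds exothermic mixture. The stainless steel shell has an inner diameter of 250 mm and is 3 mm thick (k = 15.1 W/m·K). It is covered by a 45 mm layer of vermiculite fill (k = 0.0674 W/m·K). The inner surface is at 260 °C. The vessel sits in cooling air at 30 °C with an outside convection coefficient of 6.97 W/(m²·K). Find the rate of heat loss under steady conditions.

Q ≈ 82.7 W

For a spherical shell R = (1/r₁ − 1/r₂)/(4πk); film R = 1/(h·4πr²). In series:
R_stainless steel shell = (1/0.125 − 1/0.128)/(4π×15.1) = 9.881×10^-4 K/W
R_vermiculite fill = (1/0.128 − 1/0.173)/(4π×0.0674) = 2.399 K/W
R_outer film = 1/(h·4πr_o²) = 1/(6.97×4π×0.173²) = 0.3815 K/W
R_total = 2.782 K/W
Q = ΔT/R_total = 230/2.782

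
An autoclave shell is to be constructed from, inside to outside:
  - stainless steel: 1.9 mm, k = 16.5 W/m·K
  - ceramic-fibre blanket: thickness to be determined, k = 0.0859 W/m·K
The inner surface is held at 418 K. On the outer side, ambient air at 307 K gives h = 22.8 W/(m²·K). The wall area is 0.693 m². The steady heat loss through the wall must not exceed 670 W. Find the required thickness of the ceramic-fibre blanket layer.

Treating each layer as a thermal resistance in series:
R_stainless steel = L/(kA) = 0.0019/(16.5×0.693) = 1.662×10^-4 K/W
R_outer film = 1/(h_o·A) = 1/(22.8×0.693) = 0.06329 K/W
Sum of the known resistances R_other = 0.06346 K/W
Required total resistance R_tot = ΔT/Q_allow = 111/670 = 0.1657 K/W
R_ceramic-fibre blanket = R_tot − R_other = 0.1022 K/W
L = R·k·A = 0.1022×0.0859×0.693

L ≈ 6.08 mm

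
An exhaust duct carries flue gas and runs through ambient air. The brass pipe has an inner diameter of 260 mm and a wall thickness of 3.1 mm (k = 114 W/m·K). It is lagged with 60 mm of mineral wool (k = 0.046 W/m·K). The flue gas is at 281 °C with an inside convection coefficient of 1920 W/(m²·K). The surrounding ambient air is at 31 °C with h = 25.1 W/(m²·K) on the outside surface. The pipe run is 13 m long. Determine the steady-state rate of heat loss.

For a radial system each layer contributes R = ln(r_out/r_in)/(2πkL); films add R = 1/(hA).
R_inner film = 1/(h_i·2πr₁L) = 1/(1920×2π×0.13×13) = 4.905×10^-5 K/W
R_brass pipe wall = ln(133.1/130)/(2π×114×13) = 2.531×10^-6 K/W
R_mineral wool = ln(193.1/133.1)/(2π×0.046×13) = 0.09903 K/W
R_outer film = 1/(h_o·2πr_oL) = 1/(25.1×2π×0.1931×13) = 0.002526 K/W
R_total = 0.1016 K/W
Q = ΔT/R_total = 250/0.1016

Q ≈ 2460 W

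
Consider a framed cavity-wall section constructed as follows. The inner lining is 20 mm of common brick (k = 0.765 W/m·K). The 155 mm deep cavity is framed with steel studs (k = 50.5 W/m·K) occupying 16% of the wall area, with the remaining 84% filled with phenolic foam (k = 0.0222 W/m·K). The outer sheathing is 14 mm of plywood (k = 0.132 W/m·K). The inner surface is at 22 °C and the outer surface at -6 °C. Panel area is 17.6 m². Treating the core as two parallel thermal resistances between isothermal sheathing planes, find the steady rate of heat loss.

Sheathing layers in series; stud and cavity paths in parallel between them.
R_inner = 0.02/(0.765×17.6) = 0.001485 K/W
R_stud  = 0.155/(50.5×0.16×17.6) = 0.00109 K/W
R_cav   = 0.155/(0.0222×0.84×17.6) = 0.4723 K/W
1/R_core = 1/R_stud + 1/R_cav → R_core = 0.001087 K/W
R_outer = 0.014/(0.132×17.6) = 0.006026 K/W
R_total = 0.008599 K/W
Q = ΔT/R_total = 28/0.008599

Q ≈ 3260 W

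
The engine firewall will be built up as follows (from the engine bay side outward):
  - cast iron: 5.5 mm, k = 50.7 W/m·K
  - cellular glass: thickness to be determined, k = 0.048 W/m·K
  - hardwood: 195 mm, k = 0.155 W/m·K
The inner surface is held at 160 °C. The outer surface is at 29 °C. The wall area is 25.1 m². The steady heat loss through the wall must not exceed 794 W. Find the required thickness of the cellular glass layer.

L ≈ 138 mm

Treating each layer as a thermal resistance in series:
R_cast iron = L/(kA) = 0.0055/(50.7×25.1) = 4.322×10^-6 K/W
R_hardwood = L/(kA) = 0.195/(0.155×25.1) = 0.05012 K/W
Sum of the known resistances R_other = 0.05013 K/W
Required total resistance R_tot = ΔT/Q_allow = 131/794 = 0.165 K/W
R_cellular glass = R_tot − R_other = 0.1149 K/W
L = R·k·A = 0.1149×0.048×25.1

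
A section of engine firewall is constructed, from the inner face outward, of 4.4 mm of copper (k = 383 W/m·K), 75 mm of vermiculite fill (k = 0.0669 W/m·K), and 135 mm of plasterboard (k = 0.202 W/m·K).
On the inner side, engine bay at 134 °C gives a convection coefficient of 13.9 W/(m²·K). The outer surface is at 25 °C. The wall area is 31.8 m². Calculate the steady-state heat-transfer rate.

Q ≈ 1860 W

Series thermal resistances:
R_inner film = 1/(h_i·A) = 1/(13.9×31.8) = 0.002262 K/W
R_copper = L/(kA) = 0.0044/(383×31.8) = 3.613×10^-7 K/W
R_vermiculite fill = L/(kA) = 0.075/(0.0669×31.8) = 0.03525 K/W
R_plasterboard = L/(kA) = 0.135/(0.202×31.8) = 0.02102 K/W
R_total = 0.05853 K/W
Q = ΔT / R_total = 109 / 0.05853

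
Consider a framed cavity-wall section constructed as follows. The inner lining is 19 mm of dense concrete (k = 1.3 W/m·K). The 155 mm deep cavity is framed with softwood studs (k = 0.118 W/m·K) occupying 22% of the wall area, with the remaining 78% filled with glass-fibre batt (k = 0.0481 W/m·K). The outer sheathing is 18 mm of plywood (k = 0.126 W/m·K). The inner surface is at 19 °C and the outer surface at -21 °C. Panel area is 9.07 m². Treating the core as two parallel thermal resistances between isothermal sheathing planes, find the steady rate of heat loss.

Sheathing layers in series; stud and cavity paths in parallel between them.
R_inner = 0.019/(1.3×9.07) = 0.001611 K/W
R_stud  = 0.155/(0.118×0.22×9.07) = 0.6583 K/W
R_cav   = 0.155/(0.0481×0.78×9.07) = 0.4555 K/W
1/R_core = 1/R_stud + 1/R_cav → R_core = 0.2692 K/W
R_outer = 0.018/(0.126×9.07) = 0.01575 K/W
R_total = 0.2866 K/W
Q = ΔT/R_total = 40/0.2866

Q ≈ 140 W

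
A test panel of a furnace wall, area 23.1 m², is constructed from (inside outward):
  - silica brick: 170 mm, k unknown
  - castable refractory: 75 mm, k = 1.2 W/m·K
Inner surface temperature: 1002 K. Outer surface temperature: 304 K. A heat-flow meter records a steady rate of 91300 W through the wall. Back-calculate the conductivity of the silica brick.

k ≈ 1.49 W/(m·K)

Series thermal resistances:
R_castable refractory = L/(kA) = 0.075/(1.2×23.1) = 0.002706 K/W
Sum of known resistances R_other = 0.002706 K/W
Total R = ΔT/Q = 698/91300 = 0.007645 K/W
R_silica brick = R_total − R_other = 0.004939 K/W
k = L/(R·A) = 0.17/(0.004939×23.1)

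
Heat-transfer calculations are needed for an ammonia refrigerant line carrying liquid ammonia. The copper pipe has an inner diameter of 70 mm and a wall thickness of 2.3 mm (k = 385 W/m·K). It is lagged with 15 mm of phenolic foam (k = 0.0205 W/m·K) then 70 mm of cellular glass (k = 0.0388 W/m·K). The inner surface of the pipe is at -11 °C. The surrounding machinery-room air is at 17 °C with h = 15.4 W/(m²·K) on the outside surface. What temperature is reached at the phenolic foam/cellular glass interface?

T ≈ 0.864 °C

For a radial system each layer contributes R = ln(r_out/r_in)/(2πkL); films add R = 1/(hA).
R_copper pipe wall = ln(37.3/35)/(2π×385×1) = 2.631×10^-5 K/W
R_phenolic foam = ln(52.3/37.3)/(2π×0.0205×1) = 2.624 K/W
R_cellular glass = ln(122.3/52.3)/(2π×0.0388×1) = 3.485 K/W
R_outer film = 1/(h_o·2πr_oL) = 1/(15.4×2π×0.1223×1) = 0.0845 K/W
R_total = 6.193 K/W
Q = ΔT/R_total = 28/6.193
Q = 4.52 W/m
T_interface = T_inner + Q·ΣR(inner→interface) = -11 + 4.52×2.624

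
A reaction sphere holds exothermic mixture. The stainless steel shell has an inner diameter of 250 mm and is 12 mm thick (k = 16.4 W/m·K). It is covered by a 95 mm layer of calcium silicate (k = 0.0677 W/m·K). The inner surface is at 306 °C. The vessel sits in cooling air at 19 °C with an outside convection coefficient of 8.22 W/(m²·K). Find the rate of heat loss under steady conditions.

Each spherical layer contributes R = (1/r_i − 1/r_o)/(4πk):
R_stainless steel shell = (1/0.125 − 1/0.137)/(4π×16.4) = 0.0034 K/W
R_calcium silicate = (1/0.137 − 1/0.232)/(4π×0.0677) = 3.513 K/W
R_outer film = 1/(h·4πr_o²) = 1/(8.22×4π×0.232²) = 0.1799 K/W
R_total = 3.697 K/W
Q = ΔT/R_total = 287/3.697

Q ≈ 77.6 W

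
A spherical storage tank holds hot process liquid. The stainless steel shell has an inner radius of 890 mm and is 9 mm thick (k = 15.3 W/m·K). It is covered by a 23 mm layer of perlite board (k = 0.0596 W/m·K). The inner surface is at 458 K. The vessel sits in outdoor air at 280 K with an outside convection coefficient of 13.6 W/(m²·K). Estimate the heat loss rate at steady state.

Each spherical layer contributes R = (1/r_i − 1/r_o)/(4πk):
R_stainless steel shell = (1/0.89 − 1/0.899)/(4π×15.3) = 5.85×10^-5 K/W
R_perlite board = (1/0.899 − 1/0.922)/(4π×0.0596) = 0.03705 K/W
R_outer film = 1/(h·4πr_o²) = 1/(13.6×4π×0.922²) = 0.006883 K/W
R_total = 0.04399 K/W
Q = ΔT/R_total = 178/0.04399

Q ≈ 4050 W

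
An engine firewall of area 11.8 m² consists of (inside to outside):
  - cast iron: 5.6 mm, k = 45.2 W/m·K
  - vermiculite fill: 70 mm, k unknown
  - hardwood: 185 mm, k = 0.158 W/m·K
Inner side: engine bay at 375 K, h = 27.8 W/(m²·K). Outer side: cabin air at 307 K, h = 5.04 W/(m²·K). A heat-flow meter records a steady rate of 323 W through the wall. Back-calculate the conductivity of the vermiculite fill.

k ≈ 0.0649 W/(m·K)

Thermal resistances in series:
R_inner film = 1/(h_i·A) = 1/(27.8×11.8) = 0.003048 K/W
R_cast iron = L/(kA) = 0.0056/(45.2×11.8) = 1.05×10^-5 K/W
R_hardwood = L/(kA) = 0.185/(0.158×11.8) = 0.09923 K/W
R_outer film = 1/(h_o·A) = 1/(5.04×11.8) = 0.01681 K/W
Sum of known resistances R_other = 0.1191 K/W
Total R = ΔT/Q = 68/323 = 0.2105 K/W
R_vermiculite fill = R_total − R_other = 0.09143 K/W
k = L/(R·A) = 0.07/(0.09143×11.8)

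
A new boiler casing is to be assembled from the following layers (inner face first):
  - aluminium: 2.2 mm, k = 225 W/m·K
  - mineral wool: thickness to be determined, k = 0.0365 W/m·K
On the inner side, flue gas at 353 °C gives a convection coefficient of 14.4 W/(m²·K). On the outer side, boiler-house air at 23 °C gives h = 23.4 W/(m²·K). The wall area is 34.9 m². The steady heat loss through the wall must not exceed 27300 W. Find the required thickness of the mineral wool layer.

L ≈ 11.3 mm

Using the resistance-network approach (series):
R_inner film = 1/(h_i·A) = 1/(14.4×34.9) = 0.00199 K/W
R_aluminium = L/(kA) = 0.0022/(225×34.9) = 2.802×10^-7 K/W
R_outer film = 1/(h_o·A) = 1/(23.4×34.9) = 0.001224 K/W
Sum of the known resistances R_other = 0.003215 K/W
Required total resistance R_tot = ΔT/Q_allow = 330/27300 = 0.01209 K/W
R_mineral wool = R_tot − R_other = 0.008873 K/W
L = R·k·A = 0.008873×0.0365×34.9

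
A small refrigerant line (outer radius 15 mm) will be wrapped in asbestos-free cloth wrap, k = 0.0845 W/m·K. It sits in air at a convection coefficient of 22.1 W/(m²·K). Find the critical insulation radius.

For a cylinder r_cr = k/h = 0.0845/22.1
r_cr = 3.82 mm; since the bare radius (15 mm) is above r_cr, any added insulation will reduce heat loss.

r_cr ≈ 3.82 mm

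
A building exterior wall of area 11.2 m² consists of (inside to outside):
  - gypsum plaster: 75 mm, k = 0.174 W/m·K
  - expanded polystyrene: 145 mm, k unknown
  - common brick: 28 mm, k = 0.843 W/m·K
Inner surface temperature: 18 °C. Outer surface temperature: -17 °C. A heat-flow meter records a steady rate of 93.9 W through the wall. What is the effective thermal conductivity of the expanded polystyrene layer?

Treating each layer as a thermal resistance in series:
R_gypsum plaster = L/(kA) = 0.075/(0.174×11.2) = 0.03849 K/W
R_common brick = L/(kA) = 0.028/(0.843×11.2) = 0.002966 K/W
Sum of known resistances R_other = 0.04145 K/W
Total R = ΔT/Q = 35/93.9 = 0.3727 K/W
R_expanded polystyrene = R_total − R_other = 0.3313 K/W
k = L/(R·A) = 0.145/(0.3313×11.2)

k ≈ 0.0391 W/(m·K)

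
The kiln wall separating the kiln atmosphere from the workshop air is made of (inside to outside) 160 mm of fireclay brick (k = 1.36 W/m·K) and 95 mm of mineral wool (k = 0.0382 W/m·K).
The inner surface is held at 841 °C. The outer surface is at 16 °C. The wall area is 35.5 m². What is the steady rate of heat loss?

Q ≈ 11200 W

Series thermal resistances:
R_fireclay brick = L/(kA) = 0.16/(1.36×35.5) = 0.003314 K/W
R_mineral wool = L/(kA) = 0.095/(0.0382×35.5) = 0.07005 K/W
R_total = 0.07337 K/W
Q = ΔT / R_total = 825 / 0.07337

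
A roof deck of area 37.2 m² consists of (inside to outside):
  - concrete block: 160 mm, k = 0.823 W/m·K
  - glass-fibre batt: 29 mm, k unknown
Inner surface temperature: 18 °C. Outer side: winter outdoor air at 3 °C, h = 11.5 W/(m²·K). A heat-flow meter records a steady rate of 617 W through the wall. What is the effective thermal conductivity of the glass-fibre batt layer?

Using the resistance-network approach (series):
R_concrete block = L/(kA) = 0.16/(0.823×37.2) = 0.005226 K/W
R_outer film = 1/(h_o·A) = 1/(11.5×37.2) = 0.002338 K/W
Sum of known resistances R_other = 0.007564 K/W
Total R = ΔT/Q = 15/617 = 0.02431 K/W
R_glass-fibre batt = R_total − R_other = 0.01675 K/W
k = L/(R·A) = 0.029/(0.01675×37.2)

k ≈ 0.0465 W/(m·K)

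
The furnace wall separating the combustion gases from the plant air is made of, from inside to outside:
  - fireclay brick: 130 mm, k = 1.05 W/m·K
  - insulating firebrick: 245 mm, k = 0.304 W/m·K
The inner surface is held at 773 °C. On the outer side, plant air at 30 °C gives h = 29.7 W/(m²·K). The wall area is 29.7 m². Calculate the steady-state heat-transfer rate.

Series thermal resistances:
R_fireclay brick = L/(kA) = 0.13/(1.05×29.7) = 0.004169 K/W
R_insulating firebrick = L/(kA) = 0.245/(0.304×29.7) = 0.02714 K/W
R_outer film = 1/(h_o·A) = 1/(29.7×29.7) = 0.001134 K/W
R_total = 0.03244 K/W
Q = ΔT / R_total = 743 / 0.03244

Q ≈ 22900 W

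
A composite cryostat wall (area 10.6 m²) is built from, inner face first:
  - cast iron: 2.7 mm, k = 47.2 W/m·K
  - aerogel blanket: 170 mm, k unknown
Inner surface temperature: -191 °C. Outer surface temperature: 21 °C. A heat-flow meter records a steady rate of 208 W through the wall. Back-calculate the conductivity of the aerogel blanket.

k ≈ 0.0157 W/(m·K)

Thermal resistances in series:
R_cast iron = L/(kA) = 0.0027/(47.2×10.6) = 5.397×10^-6 K/W
Sum of known resistances R_other = 5.397×10^-6 K/W
Total R = ΔT/Q = 212/208 = 1.019 K/W
R_aerogel blanket = R_total − R_other = 1.019 K/W
k = L/(R·A) = 0.17/(1.019×10.6)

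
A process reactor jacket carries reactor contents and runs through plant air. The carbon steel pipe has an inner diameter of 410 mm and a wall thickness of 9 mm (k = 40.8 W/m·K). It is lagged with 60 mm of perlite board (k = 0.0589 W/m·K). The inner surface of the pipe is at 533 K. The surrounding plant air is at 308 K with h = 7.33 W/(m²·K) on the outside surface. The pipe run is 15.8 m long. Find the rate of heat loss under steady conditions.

Cylindrical conduction, so R = ln(r₂/r₁)/(2πkL) per layer, in series:
R_carbon steel pipe wall = ln(214/205)/(2π×40.8×15.8) = 1.061×10^-5 K/W
R_perlite board = ln(274/214)/(2π×0.0589×15.8) = 0.04227 K/W
R_outer film = 1/(h_o·2πr_oL) = 1/(7.33×2π×0.274×15.8) = 0.005015 K/W
R_total = 0.04729 K/W
Q = ΔT/R_total = 225/0.04729

Q ≈ 4760 W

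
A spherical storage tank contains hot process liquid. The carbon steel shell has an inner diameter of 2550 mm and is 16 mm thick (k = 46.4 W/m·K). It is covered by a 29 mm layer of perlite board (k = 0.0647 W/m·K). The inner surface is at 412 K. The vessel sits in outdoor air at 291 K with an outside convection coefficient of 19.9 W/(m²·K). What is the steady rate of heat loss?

Each spherical layer contributes R = (1/r_i − 1/r_o)/(4πk):
R_carbon steel shell = (1/1.275 − 1/1.291)/(4π×46.4) = 1.667×10^-5 K/W
R_perlite board = (1/1.291 − 1/1.32)/(4π×0.0647) = 0.02093 K/W
R_outer film = 1/(h·4πr_o²) = 1/(19.9×4π×1.32²) = 0.002295 K/W
R_total = 0.02324 K/W
Q = ΔT/R_total = 121/0.02324

Q ≈ 5210 W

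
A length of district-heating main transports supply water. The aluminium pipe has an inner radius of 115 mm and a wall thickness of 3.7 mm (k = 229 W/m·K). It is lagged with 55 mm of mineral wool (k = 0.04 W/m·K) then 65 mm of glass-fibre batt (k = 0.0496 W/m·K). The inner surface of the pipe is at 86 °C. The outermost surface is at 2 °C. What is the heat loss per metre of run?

q′ ≈ 33.1 W/m

For a radial system each layer contributes R = ln(r_out/r_in)/(2πkL); films add R = 1/(hA).
R_aluminium pipe wall = ln(118.7/115)/(2π×229×1) = 2.201×10^-5 K/W
R_mineral wool = ln(173.7/118.7)/(2π×0.04×1) = 1.515 K/W
R_glass-fibre batt = ln(238.7/173.7)/(2π×0.0496×1) = 1.02 K/W
R_total = 2.535 K/W
Q = ΔT/R_total = 84/2.535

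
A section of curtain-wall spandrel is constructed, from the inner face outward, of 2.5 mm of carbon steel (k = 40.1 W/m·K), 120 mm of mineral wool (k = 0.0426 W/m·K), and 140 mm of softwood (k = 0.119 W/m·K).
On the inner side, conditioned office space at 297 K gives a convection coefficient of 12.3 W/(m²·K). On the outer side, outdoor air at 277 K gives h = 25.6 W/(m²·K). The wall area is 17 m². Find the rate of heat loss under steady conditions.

Q ≈ 82.6 W

Using the resistance-network approach (series):
R_inner film = 1/(h_i·A) = 1/(12.3×17) = 0.004782 K/W
R_carbon steel = L/(kA) = 0.0025/(40.1×17) = 3.667×10^-6 K/W
R_mineral wool = L/(kA) = 0.12/(0.0426×17) = 0.1657 K/W
R_softwood = L/(kA) = 0.14/(0.119×17) = 0.0692 K/W
R_outer film = 1/(h_o·A) = 1/(25.6×17) = 0.002298 K/W
R_total = 0.242 K/W
Q = ΔT / R_total = 20 / 0.242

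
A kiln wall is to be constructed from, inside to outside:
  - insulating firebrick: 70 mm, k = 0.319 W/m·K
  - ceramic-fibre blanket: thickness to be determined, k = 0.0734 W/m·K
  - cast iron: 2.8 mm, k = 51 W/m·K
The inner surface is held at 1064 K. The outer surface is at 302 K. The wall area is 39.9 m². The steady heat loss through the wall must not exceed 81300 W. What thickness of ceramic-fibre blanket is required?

Using the resistance-network approach (series):
R_insulating firebrick = L/(kA) = 0.07/(0.319×39.9) = 0.0055 K/W
R_cast iron = L/(kA) = 0.0028/(51×39.9) = 1.376×10^-6 K/W
Sum of the known resistances R_other = 0.005501 K/W
Required total resistance R_tot = ΔT/Q_allow = 762/81300 = 0.009373 K/W
R_ceramic-fibre blanket = R_tot − R_other = 0.003872 K/W
L = R·k·A = 0.003872×0.0734×39.9

L ≈ 11.3 mm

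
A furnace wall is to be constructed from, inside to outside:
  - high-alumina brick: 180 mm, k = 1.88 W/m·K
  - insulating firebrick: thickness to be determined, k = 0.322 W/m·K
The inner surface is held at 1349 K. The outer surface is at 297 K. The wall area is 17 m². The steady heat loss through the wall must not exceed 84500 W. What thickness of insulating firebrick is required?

Treating each layer as a thermal resistance in series:
R_high-alumina brick = L/(kA) = 0.18/(1.88×17) = 0.005632 K/W
Sum of the known resistances R_other = 0.005632 K/W
Required total resistance R_tot = ΔT/Q_allow = 1052/84500 = 0.01245 K/W
R_insulating firebrick = R_tot − R_other = 0.006818 K/W
L = R·k·A = 0.006818×0.322×17

L ≈ 37.3 mm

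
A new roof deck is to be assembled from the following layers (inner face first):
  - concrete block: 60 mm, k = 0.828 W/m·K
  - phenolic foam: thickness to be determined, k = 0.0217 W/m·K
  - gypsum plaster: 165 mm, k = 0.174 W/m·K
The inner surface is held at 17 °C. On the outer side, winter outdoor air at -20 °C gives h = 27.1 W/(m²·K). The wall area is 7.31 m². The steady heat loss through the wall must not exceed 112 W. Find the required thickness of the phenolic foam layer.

Thermal resistances in series:
R_concrete block = L/(kA) = 0.06/(0.828×7.31) = 0.009913 K/W
R_gypsum plaster = L/(kA) = 0.165/(0.174×7.31) = 0.1297 K/W
R_outer film = 1/(h_o·A) = 1/(27.1×7.31) = 0.005048 K/W
Sum of the known resistances R_other = 0.1447 K/W
Required total resistance R_tot = ΔT/Q_allow = 37/112 = 0.3304 K/W
R_phenolic foam = R_tot − R_other = 0.1857 K/W
L = R·k·A = 0.1857×0.0217×7.31

L ≈ 29.5 mm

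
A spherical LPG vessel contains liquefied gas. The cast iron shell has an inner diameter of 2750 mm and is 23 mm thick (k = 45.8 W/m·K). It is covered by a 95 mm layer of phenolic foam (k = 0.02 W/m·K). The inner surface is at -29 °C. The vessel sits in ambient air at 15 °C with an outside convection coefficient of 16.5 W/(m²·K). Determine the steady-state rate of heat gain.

Radial (spherical) resistances in series:
R_cast iron shell = (1/1.375 − 1/1.398)/(4π×45.8) = 2.079×10^-5 K/W
R_phenolic foam = (1/1.398 − 1/1.493)/(4π×0.02) = 0.1811 K/W
R_outer film = 1/(h·4πr_o²) = 1/(16.5×4π×1.493²) = 0.002164 K/W
R_total = 0.1833 K/W
Q = ΔT/R_total = 44/0.1833

Q ≈ 240 W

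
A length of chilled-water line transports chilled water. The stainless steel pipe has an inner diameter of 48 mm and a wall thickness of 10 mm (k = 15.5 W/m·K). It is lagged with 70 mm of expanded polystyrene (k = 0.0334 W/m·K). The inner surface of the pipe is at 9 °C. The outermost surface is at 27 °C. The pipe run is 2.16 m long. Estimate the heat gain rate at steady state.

Q ≈ 7.29 W

For a radial system each layer contributes R = ln(r_out/r_in)/(2πkL); films add R = 1/(hA).
R_stainless steel pipe wall = ln(34/24)/(2π×15.5×2.16) = 0.001656 K/W
R_expanded polystyrene = ln(104/34)/(2π×0.0334×2.16) = 2.466 K/W
R_total = 2.468 K/W
Q = ΔT/R_total = 18/2.468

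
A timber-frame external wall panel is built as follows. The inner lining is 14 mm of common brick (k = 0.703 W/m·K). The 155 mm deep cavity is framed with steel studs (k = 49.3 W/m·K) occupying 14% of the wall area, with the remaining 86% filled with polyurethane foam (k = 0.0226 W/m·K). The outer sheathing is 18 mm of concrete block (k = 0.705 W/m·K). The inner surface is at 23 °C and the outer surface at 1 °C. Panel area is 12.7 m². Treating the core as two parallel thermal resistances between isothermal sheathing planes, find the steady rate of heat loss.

Q ≈ 4120 W

Sheathing layers in series; stud and cavity paths in parallel between them.
R_inner = 0.014/(0.703×12.7) = 0.001568 K/W
R_stud  = 0.155/(49.3×0.14×12.7) = 0.001768 K/W
R_cav   = 0.155/(0.0226×0.86×12.7) = 0.6279 K/W
1/R_core = 1/R_stud + 1/R_cav → R_core = 0.001763 K/W
R_outer = 0.018/(0.705×12.7) = 0.00201 K/W
R_total = 0.005342 K/W
Q = ΔT/R_total = 22/0.005342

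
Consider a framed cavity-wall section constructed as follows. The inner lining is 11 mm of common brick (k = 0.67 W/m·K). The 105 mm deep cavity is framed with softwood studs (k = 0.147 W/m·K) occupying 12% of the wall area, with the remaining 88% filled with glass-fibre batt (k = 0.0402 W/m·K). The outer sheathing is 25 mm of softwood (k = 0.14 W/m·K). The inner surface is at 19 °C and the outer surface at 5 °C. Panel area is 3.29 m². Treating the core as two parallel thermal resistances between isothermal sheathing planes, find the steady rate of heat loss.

Sheathing layers in series; stud and cavity paths in parallel between them.
R_inner = 0.011/(0.67×3.29) = 0.00499 K/W
R_stud  = 0.105/(0.147×0.12×3.29) = 1.809 K/W
R_cav   = 0.105/(0.0402×0.88×3.29) = 0.9022 K/W
1/R_core = 1/R_stud + 1/R_cav → R_core = 0.602 K/W
R_outer = 0.025/(0.14×3.29) = 0.05428 K/W
R_total = 0.6613 K/W
Q = ΔT/R_total = 14/0.6613

Q ≈ 21.2 W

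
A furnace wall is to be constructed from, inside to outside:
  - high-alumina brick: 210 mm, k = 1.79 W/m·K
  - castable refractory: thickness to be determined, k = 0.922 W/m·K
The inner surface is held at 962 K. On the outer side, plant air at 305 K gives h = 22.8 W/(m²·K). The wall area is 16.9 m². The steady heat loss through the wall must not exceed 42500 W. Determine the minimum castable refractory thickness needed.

Treating each layer as a thermal resistance in series:
R_high-alumina brick = L/(kA) = 0.21/(1.79×16.9) = 0.006942 K/W
R_outer film = 1/(h_o·A) = 1/(22.8×16.9) = 0.002595 K/W
Sum of the known resistances R_other = 0.009537 K/W
Required total resistance R_tot = ΔT/Q_allow = 657/42500 = 0.01546 K/W
R_castable refractory = R_tot − R_other = 0.005922 K/W
L = R·k·A = 0.005922×0.922×16.9

L ≈ 92.3 mm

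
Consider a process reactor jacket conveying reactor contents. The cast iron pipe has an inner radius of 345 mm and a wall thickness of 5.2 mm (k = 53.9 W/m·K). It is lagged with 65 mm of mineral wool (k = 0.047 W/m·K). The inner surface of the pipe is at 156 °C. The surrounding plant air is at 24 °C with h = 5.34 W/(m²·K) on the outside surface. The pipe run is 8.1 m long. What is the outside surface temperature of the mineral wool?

T ≈ 38.6 °C

Cylindrical conduction, so R = ln(r₂/r₁)/(2πkL) per layer, in series:
R_cast iron pipe wall = ln(350.2/345)/(2π×53.9×8.1) = 5.454×10^-6 K/W
R_mineral wool = ln(415.2/350.2)/(2π×0.047×8.1) = 0.07118 K/W
R_outer film = 1/(h_o·2πr_oL) = 1/(5.34×2π×0.4152×8.1) = 0.008862 K/W
R_total = 0.08004 K/W
Q = ΔT/R_total = 132/0.08004
Q = 1650 W
T_interface = T_inner − Q·ΣR(inner→interface) = 156 − 1650×0.07118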